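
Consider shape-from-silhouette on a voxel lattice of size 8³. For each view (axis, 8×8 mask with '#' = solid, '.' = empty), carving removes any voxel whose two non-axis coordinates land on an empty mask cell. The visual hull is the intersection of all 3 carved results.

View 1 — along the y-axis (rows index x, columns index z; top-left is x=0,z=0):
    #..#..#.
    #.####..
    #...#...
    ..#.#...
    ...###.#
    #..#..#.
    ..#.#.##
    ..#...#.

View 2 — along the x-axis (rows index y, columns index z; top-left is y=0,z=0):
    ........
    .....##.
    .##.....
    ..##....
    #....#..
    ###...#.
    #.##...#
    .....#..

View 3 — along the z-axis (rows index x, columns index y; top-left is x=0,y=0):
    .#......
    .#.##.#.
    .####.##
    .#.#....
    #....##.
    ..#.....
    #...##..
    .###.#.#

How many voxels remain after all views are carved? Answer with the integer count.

21 voxels

before carving: 512 voxels (8×8×8)
step 1: project along y, AND mask (25/64) → |grid| = 200
step 2: project along x, AND mask (17/64) → |grid| = 52
step 3: project along z, AND mask (25/64) → |grid| = 21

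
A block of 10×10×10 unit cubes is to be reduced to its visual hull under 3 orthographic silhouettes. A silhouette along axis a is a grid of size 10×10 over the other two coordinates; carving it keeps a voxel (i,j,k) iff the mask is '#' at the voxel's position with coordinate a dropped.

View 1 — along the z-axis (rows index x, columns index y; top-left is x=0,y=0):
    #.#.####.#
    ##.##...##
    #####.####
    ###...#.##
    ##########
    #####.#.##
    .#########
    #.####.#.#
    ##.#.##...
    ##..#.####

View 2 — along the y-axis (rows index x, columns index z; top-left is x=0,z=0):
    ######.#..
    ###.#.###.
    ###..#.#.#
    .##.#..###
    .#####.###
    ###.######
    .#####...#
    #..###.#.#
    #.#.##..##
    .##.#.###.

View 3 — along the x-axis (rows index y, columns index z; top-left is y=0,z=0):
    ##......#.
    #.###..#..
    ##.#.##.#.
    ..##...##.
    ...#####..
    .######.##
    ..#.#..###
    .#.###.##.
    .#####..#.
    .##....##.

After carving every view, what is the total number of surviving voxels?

260 voxels

start: 10×10×10 = 1000 voxels
step 1: project along z, AND mask (74/100) → |grid| = 740
step 2: project along y, AND mask (67/100) → |grid| = 501
step 3: project along x, AND mask (52/100) → |grid| = 260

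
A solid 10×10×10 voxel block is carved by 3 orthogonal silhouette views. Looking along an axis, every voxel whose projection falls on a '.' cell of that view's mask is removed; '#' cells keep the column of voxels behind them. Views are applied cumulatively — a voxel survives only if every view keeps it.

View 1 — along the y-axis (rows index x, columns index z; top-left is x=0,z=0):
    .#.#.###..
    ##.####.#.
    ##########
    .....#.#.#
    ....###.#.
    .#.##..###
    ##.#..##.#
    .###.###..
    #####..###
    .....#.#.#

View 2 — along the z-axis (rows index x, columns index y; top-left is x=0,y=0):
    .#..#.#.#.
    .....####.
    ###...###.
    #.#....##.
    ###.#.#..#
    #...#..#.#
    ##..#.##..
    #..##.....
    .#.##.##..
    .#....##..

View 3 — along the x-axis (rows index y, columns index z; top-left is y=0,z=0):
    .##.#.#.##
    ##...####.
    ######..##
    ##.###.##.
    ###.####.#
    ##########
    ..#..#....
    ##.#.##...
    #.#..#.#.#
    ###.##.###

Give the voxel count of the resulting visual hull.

before carving: 1000 voxels (10×10×10)
V1 y: intersect with XZ mask (58 set) -- 580 left
V2 z: intersect with XY mask (44 set) -- 265 left
V3 x: intersect with YZ mask (65 set) -- 148 left

voxel count = 148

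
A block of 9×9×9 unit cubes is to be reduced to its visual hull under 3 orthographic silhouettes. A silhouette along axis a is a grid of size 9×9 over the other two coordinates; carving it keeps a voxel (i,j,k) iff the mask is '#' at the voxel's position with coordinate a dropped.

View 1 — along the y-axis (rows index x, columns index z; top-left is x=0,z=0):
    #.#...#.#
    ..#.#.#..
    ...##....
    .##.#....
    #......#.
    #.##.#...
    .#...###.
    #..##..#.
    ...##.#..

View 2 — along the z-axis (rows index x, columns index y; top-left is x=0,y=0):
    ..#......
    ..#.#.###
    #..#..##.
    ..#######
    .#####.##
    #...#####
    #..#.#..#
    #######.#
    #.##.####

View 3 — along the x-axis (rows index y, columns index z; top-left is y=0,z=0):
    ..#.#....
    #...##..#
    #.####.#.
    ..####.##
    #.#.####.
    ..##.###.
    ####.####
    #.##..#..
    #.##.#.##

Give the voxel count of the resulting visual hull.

96 voxels

full grid |V| = 729
after view 1 [y-axis, 29 of 81 cells solid] → remaining = 261
after view 2 [z-axis, 49 of 81 cells solid] → remaining = 155
after view 3 [x-axis, 47 of 81 cells solid] → remaining = 96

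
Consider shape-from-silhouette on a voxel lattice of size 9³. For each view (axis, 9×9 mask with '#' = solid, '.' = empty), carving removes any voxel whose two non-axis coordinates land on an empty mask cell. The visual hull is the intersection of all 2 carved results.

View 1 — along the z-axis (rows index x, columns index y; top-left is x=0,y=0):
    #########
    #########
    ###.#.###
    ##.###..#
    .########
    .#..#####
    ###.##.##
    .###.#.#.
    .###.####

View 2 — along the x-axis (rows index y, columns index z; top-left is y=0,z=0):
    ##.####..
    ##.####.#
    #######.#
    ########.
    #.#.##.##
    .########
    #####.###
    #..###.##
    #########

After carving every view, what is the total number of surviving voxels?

remaining voxels: 471

full grid |V| = 729
V1 z: intersect with XY mask (64 set) -- 576 left
V2 x: intersect with YZ mask (66 set) -- 471 left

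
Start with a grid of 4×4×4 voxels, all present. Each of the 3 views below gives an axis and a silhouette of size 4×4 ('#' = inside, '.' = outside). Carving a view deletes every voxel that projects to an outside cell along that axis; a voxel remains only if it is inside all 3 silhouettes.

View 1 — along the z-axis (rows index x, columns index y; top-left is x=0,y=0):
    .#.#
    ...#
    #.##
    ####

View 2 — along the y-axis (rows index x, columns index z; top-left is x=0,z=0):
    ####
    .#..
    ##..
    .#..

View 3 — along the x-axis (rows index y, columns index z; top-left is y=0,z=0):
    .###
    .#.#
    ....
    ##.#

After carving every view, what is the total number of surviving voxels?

before carving: 64 voxels (4×4×4)
  1. axis=2 (XY plane), |mask|=10  ⇒  voxels=40
  2. axis=1 (XZ plane), |mask|=8  ⇒  voxels=19
  3. axis=0 (YZ plane), |mask|=8  ⇒  voxels=12

remaining voxels: 12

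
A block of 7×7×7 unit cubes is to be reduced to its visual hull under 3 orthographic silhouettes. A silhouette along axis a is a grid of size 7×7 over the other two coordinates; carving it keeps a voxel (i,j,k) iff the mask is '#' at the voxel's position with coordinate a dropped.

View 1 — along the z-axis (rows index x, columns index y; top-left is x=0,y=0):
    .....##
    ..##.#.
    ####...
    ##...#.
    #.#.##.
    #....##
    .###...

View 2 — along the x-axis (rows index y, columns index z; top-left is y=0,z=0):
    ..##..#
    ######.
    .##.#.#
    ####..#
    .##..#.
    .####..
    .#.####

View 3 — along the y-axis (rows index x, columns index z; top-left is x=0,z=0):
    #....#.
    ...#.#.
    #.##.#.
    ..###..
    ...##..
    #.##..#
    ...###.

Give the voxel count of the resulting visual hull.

before carving: 343 voxels (7×7×7)
after view 1 [z-axis, 22 of 49 cells solid] → remaining = 154
after view 2 [x-axis, 30 of 49 cells solid] → remaining = 94
after view 3 [y-axis, 20 of 49 cells solid] → remaining = 37

37 voxels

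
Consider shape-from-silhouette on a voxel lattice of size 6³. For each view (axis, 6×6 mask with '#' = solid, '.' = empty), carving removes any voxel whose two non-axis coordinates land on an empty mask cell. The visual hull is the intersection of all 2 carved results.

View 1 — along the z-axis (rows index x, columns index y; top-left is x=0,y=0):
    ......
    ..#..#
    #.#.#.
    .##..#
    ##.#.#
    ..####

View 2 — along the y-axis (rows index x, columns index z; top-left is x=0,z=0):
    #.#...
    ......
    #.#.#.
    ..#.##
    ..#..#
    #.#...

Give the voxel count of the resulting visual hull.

remaining voxels: 34

initial block: 6^3 = 216
[1] z-view keeps 16 columns → grid now 96
[2] y-view keeps 12 columns → grid now 34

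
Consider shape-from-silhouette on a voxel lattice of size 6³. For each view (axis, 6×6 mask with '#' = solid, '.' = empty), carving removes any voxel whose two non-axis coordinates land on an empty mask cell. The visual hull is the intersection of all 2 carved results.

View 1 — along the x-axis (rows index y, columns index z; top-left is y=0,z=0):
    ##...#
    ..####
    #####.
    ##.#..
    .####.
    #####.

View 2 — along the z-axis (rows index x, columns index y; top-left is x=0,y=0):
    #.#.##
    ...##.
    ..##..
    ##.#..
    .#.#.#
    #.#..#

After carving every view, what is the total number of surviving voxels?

|visual hull| = 67

full grid |V| = 216
[1] x-view keeps 24 columns → grid now 144
[2] z-view keeps 17 columns → grid now 67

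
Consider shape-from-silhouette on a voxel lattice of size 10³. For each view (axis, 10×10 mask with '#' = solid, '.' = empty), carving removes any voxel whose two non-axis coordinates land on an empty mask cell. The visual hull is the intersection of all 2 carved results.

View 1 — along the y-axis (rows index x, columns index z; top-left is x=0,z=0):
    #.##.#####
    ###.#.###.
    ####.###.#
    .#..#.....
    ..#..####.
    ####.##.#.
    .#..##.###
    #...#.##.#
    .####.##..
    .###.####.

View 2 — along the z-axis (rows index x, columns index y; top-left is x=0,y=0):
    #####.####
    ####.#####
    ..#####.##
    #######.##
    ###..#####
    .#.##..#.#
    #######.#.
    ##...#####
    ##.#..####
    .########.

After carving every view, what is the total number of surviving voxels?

|visual hull| = 465

full grid |V| = 1000
after view 1 [y-axis, 61 of 100 cells solid] → remaining = 610
after view 2 [z-axis, 77 of 100 cells solid] → remaining = 465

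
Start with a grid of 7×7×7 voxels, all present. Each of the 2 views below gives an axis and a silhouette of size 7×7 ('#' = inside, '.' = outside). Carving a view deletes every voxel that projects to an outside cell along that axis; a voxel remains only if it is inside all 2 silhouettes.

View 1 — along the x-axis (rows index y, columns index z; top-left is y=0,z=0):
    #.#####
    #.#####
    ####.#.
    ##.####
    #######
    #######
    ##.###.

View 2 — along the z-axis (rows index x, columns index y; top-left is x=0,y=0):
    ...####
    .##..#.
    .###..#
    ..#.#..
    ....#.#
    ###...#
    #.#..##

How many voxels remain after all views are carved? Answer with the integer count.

remaining voxels: 134

full grid |V| = 343
after view 1 [x-axis, 42 of 49 cells solid] → remaining = 294
after view 2 [z-axis, 23 of 49 cells solid] → remaining = 134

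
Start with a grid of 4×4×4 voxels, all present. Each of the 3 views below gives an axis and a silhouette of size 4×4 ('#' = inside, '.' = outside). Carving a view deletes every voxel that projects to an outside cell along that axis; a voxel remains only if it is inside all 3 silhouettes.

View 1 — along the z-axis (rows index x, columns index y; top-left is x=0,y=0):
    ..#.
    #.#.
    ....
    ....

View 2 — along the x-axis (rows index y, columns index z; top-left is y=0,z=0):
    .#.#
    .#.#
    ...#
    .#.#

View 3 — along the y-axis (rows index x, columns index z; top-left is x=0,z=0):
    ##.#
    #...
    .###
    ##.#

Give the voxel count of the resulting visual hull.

before carving: 64 voxels (4×4×4)
[1] z-view keeps 3 columns → grid now 12
[2] x-view keeps 7 columns → grid now 4
[3] y-view keeps 10 columns → grid now 1

1 voxels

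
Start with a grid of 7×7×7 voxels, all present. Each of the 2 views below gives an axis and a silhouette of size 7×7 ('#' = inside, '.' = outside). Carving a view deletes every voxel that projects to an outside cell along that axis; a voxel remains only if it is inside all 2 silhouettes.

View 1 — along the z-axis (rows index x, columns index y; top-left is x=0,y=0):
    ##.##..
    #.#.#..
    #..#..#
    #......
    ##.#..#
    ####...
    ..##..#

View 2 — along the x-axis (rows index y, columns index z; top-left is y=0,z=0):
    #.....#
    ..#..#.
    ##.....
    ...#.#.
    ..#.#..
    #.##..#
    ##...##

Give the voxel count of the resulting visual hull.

remaining voxels: 50

before carving: 343 voxels (7×7×7)
after view 1 [z-axis, 22 of 49 cells solid] → remaining = 154
after view 2 [x-axis, 18 of 49 cells solid] → remaining = 50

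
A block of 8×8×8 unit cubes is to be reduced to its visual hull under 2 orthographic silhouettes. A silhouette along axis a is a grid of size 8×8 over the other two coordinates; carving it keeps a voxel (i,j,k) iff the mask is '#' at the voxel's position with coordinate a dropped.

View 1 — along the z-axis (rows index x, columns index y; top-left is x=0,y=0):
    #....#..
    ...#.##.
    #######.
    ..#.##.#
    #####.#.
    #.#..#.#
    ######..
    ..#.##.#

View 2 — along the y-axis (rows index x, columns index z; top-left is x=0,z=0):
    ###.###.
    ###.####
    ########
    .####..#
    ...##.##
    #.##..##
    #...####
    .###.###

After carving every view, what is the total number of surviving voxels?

207 voxels

initial block: 8^3 = 512
V1 z: intersect with XY mask (36 set) -- 288 left
V2 y: intersect with XZ mask (46 set) -- 207 left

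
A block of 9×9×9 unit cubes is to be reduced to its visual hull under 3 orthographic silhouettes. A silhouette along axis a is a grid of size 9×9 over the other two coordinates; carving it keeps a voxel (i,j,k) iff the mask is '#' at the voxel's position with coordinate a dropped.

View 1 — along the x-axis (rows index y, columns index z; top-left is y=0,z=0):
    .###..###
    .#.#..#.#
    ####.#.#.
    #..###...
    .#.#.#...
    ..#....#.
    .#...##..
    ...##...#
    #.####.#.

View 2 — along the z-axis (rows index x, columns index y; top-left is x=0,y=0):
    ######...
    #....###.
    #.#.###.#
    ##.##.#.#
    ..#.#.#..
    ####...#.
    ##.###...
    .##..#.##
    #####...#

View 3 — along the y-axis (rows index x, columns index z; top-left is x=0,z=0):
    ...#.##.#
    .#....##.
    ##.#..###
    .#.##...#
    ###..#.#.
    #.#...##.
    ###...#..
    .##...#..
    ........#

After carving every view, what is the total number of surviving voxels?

initial block: 9^3 = 729
step 1: project along x, AND mask (37/81) → |grid| = 333
step 2: project along z, AND mask (46/81) → |grid| = 195
step 3: project along y, AND mask (34/81) → |grid| = 81

voxel count = 81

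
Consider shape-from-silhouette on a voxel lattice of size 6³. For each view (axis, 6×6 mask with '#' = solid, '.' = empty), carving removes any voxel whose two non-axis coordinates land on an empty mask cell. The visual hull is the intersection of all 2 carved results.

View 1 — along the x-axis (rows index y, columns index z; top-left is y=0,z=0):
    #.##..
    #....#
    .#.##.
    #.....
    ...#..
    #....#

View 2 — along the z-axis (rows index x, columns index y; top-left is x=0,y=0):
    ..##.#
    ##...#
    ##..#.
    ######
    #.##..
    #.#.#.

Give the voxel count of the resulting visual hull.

remaining voxels: 45

before carving: 216 voxels (6×6×6)
V1 x: intersect with YZ mask (12 set) -- 72 left
V2 z: intersect with XY mask (21 set) -- 45 left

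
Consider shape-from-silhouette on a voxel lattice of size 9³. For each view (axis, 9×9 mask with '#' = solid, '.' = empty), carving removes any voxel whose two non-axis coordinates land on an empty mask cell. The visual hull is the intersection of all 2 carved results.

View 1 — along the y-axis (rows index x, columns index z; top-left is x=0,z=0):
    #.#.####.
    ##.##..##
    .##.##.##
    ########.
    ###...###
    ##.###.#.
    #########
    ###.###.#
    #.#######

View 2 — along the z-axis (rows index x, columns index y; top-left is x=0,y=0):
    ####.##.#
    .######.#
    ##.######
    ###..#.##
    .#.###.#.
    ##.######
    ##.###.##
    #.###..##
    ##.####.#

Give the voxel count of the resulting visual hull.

full grid |V| = 729
V1 y: intersect with XZ mask (62 set) -- 558 left
V2 z: intersect with XY mask (61 set) -- 419 left

remaining voxels: 419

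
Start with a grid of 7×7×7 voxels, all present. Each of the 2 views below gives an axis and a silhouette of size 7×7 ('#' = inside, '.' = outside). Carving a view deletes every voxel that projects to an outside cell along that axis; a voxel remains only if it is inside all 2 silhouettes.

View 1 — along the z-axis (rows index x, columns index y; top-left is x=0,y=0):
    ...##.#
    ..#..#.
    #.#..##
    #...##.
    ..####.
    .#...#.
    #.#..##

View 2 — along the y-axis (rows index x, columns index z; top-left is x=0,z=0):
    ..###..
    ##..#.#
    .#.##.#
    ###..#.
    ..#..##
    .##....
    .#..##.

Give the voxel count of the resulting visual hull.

before carving: 343 voxels (7×7×7)
  1. axis=2 (XY plane), |mask|=22  ⇒  voxels=154
  2. axis=1 (XZ plane), |mask|=23  ⇒  voxels=73

|visual hull| = 73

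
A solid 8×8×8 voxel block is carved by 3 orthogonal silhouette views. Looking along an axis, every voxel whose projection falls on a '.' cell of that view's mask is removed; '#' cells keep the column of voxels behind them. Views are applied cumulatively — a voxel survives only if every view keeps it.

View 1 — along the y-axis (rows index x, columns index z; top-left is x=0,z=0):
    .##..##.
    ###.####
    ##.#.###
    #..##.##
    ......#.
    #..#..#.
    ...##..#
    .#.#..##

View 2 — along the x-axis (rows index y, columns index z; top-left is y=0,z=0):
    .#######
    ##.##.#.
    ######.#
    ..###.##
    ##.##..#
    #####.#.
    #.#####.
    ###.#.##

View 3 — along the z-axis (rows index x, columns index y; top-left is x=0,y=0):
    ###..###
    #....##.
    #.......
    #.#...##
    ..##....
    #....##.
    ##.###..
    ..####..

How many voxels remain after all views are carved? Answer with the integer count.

full grid |V| = 512
V1 y: intersect with XZ mask (33 set) -- 264 left
V2 x: intersect with YZ mask (47 set) -- 195 left
V3 z: intersect with XY mask (28 set) -- 89 left

89 voxels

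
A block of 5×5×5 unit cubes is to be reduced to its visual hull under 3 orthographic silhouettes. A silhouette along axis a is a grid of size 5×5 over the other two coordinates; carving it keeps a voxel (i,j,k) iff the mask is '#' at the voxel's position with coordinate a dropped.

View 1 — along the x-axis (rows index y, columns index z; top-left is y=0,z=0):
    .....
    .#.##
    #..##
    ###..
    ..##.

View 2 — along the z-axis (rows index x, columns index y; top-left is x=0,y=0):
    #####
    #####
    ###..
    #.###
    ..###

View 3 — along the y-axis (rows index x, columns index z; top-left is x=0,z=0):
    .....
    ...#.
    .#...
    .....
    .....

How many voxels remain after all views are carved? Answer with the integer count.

start: 5×5×5 = 125 voxels
V1 x: intersect with YZ mask (11 set) -- 55 left
V2 z: intersect with XY mask (20 set) -- 44 left
V3 y: intersect with XZ mask (2 set) -- 4 left

4 voxels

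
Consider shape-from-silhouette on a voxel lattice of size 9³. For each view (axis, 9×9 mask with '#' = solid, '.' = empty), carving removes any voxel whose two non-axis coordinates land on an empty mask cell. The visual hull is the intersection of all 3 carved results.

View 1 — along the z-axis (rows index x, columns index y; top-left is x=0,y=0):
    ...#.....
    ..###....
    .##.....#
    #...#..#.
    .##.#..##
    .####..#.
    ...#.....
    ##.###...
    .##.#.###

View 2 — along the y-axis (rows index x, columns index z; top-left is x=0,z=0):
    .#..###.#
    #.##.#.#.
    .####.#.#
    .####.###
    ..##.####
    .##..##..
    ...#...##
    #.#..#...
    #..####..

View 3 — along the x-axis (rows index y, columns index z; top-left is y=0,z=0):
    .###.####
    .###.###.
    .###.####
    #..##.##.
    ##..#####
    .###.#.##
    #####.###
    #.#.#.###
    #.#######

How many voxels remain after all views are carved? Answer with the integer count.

full grid |V| = 729
  1. axis=2 (XY plane), |mask|=32  ⇒  voxels=288
  2. axis=1 (XZ plane), |mask|=44  ⇒  voxels=157
  3. axis=0 (YZ plane), |mask|=60  ⇒  voxels=114

remaining voxels: 114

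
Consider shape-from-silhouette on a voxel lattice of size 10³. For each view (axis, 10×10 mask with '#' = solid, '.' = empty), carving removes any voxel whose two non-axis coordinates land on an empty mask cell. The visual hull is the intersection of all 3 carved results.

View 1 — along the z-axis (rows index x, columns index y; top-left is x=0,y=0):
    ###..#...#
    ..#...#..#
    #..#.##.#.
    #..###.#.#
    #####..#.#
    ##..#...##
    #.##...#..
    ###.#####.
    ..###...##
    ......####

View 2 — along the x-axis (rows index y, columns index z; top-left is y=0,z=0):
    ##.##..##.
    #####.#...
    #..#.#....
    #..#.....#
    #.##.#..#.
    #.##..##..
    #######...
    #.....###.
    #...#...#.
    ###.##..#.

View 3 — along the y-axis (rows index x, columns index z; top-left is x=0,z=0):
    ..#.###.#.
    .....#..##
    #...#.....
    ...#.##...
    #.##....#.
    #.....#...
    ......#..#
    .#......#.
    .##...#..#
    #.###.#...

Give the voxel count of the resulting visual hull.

remaining voxels: 82

full grid |V| = 1000
  1. axis=2 (XY plane), |mask|=52  ⇒  voxels=520
  2. axis=0 (YZ plane), |mask|=48  ⇒  voxels=249
  3. axis=1 (XZ plane), |mask|=32  ⇒  voxels=82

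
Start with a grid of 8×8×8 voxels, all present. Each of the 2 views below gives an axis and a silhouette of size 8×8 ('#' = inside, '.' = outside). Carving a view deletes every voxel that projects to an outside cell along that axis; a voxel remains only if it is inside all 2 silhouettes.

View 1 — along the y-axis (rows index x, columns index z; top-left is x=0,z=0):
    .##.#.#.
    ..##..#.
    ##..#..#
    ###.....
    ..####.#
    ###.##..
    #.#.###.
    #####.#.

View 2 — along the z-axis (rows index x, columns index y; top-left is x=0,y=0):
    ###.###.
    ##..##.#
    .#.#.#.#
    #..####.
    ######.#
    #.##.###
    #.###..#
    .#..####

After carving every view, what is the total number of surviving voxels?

remaining voxels: 190

initial block: 8^3 = 512
V1 y: intersect with XZ mask (35 set) -- 280 left
V2 z: intersect with XY mask (43 set) -- 190 left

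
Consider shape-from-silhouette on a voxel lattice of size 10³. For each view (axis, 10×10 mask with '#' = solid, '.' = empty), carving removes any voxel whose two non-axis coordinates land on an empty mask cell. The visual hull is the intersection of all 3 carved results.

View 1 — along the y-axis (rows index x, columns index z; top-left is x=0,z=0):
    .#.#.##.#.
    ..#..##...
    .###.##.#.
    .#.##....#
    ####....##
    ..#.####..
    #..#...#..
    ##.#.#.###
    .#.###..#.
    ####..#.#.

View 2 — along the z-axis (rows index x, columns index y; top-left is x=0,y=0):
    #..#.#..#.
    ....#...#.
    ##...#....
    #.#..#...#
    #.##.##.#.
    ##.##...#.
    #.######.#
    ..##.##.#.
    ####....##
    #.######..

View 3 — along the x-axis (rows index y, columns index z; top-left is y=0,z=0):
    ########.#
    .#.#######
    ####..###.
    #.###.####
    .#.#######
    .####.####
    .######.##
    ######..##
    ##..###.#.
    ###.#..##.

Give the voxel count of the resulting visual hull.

193 voxels

start: 10×10×10 = 1000 voxels
  1. axis=1 (XZ plane), |mask|=50  ⇒  voxels=500
  2. axis=2 (XY plane), |mask|=50  ⇒  voxels=252
  3. axis=0 (YZ plane), |mask|=76  ⇒  voxels=193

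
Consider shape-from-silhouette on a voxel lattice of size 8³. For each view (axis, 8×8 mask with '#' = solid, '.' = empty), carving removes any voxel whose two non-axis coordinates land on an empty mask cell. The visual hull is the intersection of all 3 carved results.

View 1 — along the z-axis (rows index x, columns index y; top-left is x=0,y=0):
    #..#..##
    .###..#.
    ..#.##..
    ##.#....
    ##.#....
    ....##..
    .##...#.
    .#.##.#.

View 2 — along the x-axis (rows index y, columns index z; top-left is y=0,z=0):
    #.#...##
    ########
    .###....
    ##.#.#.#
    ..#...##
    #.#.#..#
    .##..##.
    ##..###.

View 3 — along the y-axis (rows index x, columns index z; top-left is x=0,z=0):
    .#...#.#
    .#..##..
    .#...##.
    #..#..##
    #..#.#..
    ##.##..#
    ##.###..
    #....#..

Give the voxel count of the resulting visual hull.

53 voxels

before carving: 512 voxels (8×8×8)
carve view 1 (along z, XY-mask fill 26/64): 208 voxels remain
carve view 2 (along x, YZ-mask fill 36/64): 124 voxels remain
carve view 3 (along y, XZ-mask fill 28/64): 53 voxels remain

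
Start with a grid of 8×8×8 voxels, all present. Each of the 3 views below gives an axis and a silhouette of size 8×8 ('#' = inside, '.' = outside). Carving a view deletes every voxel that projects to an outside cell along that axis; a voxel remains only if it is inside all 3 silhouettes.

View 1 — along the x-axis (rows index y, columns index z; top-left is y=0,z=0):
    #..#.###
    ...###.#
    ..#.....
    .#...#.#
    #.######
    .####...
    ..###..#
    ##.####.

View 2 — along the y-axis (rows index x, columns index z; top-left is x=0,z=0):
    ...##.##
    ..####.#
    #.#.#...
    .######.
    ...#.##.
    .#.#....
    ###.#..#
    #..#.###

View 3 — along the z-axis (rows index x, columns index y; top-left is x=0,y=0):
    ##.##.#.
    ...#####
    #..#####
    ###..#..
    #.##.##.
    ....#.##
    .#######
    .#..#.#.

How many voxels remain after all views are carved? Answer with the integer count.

full grid |V| = 512
step 1: project along x, AND mask (34/64) → |grid| = 272
step 2: project along y, AND mask (33/64) → |grid| = 147
step 3: project along z, AND mask (38/64) → |grid| = 90

remaining voxels: 90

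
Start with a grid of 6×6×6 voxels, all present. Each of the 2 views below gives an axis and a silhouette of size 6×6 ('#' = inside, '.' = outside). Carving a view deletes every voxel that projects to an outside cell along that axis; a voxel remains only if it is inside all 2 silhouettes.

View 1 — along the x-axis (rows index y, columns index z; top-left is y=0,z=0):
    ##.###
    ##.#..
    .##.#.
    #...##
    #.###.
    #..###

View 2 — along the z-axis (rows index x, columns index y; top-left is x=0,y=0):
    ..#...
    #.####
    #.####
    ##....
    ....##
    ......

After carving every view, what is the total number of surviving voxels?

start: 6×6×6 = 216 voxels
V1 x: intersect with YZ mask (22 set) -- 132 left
V2 z: intersect with XY mask (15 set) -- 57 left

|visual hull| = 57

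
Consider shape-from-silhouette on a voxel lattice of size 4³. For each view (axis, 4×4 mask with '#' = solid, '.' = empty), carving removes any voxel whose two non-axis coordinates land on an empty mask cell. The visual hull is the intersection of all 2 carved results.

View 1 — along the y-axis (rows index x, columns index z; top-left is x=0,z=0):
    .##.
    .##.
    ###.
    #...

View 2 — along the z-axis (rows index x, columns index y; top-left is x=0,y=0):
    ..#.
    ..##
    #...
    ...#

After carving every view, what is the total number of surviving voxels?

|visual hull| = 10

full grid |V| = 64
carve view 1 (along y, XZ-mask fill 8/16): 32 voxels remain
carve view 2 (along z, XY-mask fill 5/16): 10 voxels remain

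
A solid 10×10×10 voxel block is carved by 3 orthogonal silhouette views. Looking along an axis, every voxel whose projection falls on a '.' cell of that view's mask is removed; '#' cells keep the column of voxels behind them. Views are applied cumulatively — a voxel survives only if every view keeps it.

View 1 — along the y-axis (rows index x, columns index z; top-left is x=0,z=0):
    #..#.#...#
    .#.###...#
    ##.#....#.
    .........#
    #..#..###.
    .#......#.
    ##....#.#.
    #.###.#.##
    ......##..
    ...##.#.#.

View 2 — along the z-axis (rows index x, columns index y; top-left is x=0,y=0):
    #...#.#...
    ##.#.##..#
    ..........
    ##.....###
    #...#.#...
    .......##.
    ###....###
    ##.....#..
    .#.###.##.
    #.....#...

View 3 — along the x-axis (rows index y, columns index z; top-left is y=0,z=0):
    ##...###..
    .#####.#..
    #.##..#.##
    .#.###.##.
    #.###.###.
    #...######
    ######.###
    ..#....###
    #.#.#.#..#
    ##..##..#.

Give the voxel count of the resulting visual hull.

full grid |V| = 1000
step 1: project along y, AND mask (38/100) → |grid| = 380
step 2: project along z, AND mask (36/100) → |grid| = 131
step 3: project along x, AND mask (60/100) → |grid| = 77

|visual hull| = 77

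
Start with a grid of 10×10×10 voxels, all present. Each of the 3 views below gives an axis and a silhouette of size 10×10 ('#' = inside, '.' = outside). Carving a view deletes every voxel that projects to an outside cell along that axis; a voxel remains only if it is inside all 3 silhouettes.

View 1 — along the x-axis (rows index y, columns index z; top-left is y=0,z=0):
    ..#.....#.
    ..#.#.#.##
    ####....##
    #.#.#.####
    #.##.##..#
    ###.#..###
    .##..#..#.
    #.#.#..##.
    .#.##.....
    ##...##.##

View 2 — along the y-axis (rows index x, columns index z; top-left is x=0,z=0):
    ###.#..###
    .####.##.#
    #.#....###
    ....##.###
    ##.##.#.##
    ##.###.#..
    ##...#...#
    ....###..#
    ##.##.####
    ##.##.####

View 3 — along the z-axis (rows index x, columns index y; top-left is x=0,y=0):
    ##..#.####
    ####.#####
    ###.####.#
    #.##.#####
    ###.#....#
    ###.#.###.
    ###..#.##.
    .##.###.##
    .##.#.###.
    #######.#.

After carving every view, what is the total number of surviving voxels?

start: 10×10×10 = 1000 voxels
after view 1 [x-axis, 51 of 100 cells solid] → remaining = 510
after view 2 [y-axis, 61 of 100 cells solid] → remaining = 311
after view 3 [z-axis, 71 of 100 cells solid] → remaining = 209

remaining voxels: 209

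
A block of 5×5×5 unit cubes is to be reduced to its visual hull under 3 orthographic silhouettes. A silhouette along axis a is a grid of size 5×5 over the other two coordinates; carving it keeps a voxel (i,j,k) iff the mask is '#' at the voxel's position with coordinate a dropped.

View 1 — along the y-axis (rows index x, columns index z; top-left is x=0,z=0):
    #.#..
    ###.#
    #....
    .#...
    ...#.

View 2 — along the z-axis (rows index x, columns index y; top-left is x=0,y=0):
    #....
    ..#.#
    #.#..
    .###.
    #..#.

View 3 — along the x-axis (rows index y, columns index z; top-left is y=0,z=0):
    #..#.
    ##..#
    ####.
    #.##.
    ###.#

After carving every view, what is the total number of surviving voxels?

voxel count = 14

full grid |V| = 125
after view 1 [y-axis, 9 of 25 cells solid] → remaining = 45
after view 2 [z-axis, 10 of 25 cells solid] → remaining = 17
after view 3 [x-axis, 16 of 25 cells solid] → remaining = 14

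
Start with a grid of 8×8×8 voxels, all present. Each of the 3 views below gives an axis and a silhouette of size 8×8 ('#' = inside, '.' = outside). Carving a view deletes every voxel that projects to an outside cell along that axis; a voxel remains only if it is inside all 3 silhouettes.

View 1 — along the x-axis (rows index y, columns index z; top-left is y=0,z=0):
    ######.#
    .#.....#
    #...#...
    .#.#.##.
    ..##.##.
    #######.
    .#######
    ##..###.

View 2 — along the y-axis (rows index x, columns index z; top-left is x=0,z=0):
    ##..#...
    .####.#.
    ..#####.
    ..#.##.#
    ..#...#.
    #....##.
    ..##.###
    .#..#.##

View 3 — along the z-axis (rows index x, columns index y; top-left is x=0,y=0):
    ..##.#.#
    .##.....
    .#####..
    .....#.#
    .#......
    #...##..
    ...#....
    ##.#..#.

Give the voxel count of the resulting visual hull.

initial block: 8^3 = 512
V1 x: intersect with YZ mask (38 set) -- 304 left
V2 y: intersect with XZ mask (31 set) -- 149 left
V3 z: intersect with XY mask (22 set) -- 50 left

remaining voxels: 50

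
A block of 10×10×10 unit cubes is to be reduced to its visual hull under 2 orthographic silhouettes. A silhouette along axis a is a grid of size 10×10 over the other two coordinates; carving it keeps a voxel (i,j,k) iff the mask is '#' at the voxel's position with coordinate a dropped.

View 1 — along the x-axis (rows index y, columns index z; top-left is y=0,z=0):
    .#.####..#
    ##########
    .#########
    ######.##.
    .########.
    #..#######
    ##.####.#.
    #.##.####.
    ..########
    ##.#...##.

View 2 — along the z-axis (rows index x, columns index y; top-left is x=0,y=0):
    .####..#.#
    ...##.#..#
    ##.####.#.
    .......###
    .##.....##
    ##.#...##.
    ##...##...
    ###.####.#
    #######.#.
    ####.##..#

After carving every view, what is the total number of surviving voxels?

start: 10×10×10 = 1000 voxels
carve view 1 (along x, YZ-mask fill 76/100): 760 voxels remain
carve view 2 (along z, XY-mask fill 56/100): 429 voxels remain

|visual hull| = 429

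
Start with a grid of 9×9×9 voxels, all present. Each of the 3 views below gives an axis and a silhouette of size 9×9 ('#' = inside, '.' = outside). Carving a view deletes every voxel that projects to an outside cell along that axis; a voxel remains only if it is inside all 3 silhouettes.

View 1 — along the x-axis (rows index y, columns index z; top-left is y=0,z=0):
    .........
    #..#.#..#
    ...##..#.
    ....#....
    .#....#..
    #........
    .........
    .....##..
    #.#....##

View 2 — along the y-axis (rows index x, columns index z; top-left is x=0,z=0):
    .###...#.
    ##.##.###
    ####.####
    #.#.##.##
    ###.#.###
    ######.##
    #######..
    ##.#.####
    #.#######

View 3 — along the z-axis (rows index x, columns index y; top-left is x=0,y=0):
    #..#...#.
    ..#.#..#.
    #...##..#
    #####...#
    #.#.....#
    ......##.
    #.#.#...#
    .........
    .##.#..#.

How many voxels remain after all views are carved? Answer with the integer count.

initial block: 9^3 = 729
step 1: project along x, AND mask (17/81) → |grid| = 153
step 2: project along y, AND mask (62/81) → |grid| = 118
step 3: project along z, AND mask (29/81) → |grid| = 46

remaining voxels: 46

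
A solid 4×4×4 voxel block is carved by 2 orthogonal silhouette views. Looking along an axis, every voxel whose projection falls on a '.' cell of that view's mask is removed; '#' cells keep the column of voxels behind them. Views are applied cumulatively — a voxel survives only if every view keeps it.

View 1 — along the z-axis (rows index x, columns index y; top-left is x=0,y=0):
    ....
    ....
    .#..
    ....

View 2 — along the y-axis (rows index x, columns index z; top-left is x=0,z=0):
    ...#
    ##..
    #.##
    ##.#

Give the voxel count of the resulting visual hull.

before carving: 64 voxels (4×4×4)
V1 z: intersect with XY mask (1 set) -- 4 left
V2 y: intersect with XZ mask (9 set) -- 3 left

3 voxels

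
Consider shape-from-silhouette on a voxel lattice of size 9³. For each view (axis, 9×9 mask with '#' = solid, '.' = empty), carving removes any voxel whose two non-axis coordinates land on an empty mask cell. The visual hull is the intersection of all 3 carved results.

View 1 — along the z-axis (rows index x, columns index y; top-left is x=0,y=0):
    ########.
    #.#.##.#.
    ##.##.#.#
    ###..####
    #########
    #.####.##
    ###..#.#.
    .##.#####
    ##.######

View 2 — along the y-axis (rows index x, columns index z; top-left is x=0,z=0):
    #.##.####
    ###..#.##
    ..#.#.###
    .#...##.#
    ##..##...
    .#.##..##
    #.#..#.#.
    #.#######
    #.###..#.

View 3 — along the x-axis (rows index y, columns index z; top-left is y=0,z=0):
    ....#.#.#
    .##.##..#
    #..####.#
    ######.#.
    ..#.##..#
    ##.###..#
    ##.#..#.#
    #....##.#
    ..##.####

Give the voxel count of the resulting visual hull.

full grid |V| = 729
step 1: project along z, AND mask (62/81) → |grid| = 558
step 2: project along y, AND mask (48/81) → |grid| = 331
step 3: project along x, AND mask (46/81) → |grid| = 183

|visual hull| = 183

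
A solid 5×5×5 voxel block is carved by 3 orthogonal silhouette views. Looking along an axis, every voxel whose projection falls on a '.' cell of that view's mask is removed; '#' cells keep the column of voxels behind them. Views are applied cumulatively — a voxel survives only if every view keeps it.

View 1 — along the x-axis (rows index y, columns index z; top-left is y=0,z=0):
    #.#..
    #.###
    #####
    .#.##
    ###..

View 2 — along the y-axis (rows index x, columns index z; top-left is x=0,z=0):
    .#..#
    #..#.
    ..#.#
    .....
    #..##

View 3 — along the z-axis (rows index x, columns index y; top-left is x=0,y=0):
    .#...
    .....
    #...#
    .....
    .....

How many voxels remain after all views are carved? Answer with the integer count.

|visual hull| = 3

before carving: 125 voxels (5×5×5)
  1. axis=0 (YZ plane), |mask|=17  ⇒  voxels=85
  2. axis=1 (XZ plane), |mask|=9  ⇒  voxels=30
  3. axis=2 (XY plane), |mask|=3  ⇒  voxels=3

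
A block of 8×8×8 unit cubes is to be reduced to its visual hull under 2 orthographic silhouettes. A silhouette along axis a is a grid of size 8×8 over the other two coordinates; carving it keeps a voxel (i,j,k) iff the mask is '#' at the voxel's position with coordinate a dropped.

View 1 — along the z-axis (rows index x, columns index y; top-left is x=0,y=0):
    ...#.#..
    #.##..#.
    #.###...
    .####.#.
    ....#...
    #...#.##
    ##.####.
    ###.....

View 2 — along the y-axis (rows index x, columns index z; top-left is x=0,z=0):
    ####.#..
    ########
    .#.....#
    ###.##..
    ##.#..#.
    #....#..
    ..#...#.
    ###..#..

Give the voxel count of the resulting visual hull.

voxel count = 111

full grid |V| = 512
after view 1 [z-axis, 29 of 64 cells solid] → remaining = 232
after view 2 [y-axis, 32 of 64 cells solid] → remaining = 111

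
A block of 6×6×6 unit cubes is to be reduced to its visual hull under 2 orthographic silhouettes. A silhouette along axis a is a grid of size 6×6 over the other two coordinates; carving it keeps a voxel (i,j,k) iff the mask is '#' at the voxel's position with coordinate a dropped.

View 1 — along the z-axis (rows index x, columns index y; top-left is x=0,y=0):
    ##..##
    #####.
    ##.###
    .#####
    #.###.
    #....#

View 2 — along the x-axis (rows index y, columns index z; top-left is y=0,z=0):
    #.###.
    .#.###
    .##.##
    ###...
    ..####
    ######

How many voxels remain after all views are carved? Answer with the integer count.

start: 6×6×6 = 216 voxels
[1] z-view keeps 25 columns → grid now 150
[2] x-view keeps 25 columns → grid now 104

voxel count = 104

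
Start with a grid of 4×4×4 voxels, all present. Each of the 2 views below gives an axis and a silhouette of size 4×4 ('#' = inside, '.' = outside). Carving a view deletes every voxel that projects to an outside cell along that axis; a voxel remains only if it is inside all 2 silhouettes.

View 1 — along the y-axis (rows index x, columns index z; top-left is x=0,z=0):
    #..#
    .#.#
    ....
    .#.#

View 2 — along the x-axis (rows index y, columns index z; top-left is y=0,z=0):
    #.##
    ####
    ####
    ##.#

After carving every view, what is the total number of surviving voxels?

remaining voxels: 22

initial block: 4^3 = 64
V1 y: intersect with XZ mask (6 set) -- 24 left
V2 x: intersect with YZ mask (14 set) -- 22 left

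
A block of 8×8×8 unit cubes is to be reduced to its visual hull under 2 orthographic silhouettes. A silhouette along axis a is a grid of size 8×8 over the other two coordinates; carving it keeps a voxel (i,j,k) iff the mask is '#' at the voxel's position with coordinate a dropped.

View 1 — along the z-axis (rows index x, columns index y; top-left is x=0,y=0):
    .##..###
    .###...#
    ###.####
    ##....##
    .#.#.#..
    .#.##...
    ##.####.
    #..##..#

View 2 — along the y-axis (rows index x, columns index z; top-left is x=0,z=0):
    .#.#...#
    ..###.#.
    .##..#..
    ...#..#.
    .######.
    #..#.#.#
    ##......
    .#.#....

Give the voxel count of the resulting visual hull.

before carving: 512 voxels (8×8×8)
carve view 1 (along z, XY-mask fill 36/64): 288 voxels remain
carve view 2 (along y, XZ-mask fill 26/64): 110 voxels remain

|visual hull| = 110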